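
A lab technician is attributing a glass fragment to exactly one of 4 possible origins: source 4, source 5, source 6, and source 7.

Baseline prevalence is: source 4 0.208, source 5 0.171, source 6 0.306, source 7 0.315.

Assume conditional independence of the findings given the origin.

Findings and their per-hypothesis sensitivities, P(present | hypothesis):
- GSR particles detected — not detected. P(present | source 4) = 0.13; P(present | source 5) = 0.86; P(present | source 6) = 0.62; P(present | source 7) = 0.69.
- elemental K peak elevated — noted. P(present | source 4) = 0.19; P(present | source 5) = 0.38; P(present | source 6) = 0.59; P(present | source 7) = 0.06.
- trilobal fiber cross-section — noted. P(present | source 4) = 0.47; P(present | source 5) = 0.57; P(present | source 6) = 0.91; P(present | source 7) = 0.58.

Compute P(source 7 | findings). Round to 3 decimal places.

0.039

By Bayes' rule with conditional independence, the unnormalized weight for each hypothesis is prior × ∏ likelihoods (using 1 − P(present | H) for each absent finding):
  source 4: 0.208 × (1 − 0.13) × 0.19 × 0.47 = 0.01616
  source 5: 0.171 × (1 − 0.86) × 0.38 × 0.57 = 0.0051854
  source 6: 0.306 × (1 − 0.62) × 0.59 × 0.91 = 0.062431
  source 7: 0.315 × (1 − 0.69) × 0.06 × 0.58 = 0.0033982
Marginal likelihood of the evidence = 0.087174.
P(source 7 | evidence) = 0.0033982 / 0.087174 ≈ 0.039.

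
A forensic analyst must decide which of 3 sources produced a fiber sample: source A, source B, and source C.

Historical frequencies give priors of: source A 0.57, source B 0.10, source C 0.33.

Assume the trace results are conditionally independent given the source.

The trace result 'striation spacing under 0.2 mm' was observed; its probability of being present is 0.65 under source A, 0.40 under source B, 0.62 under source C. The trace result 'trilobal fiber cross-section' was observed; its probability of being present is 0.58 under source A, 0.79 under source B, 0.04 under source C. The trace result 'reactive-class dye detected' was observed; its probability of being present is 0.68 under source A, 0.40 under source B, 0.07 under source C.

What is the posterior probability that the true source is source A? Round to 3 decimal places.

By Bayes' rule with conditional independence, the unnormalized weight for each hypothesis is prior × ∏ likelihoods:
  source A: 0.57 × 0.65 × 0.58 × 0.68 = 0.14613
  source B: 0.10 × 0.40 × 0.79 × 0.40 = 0.01264
  source C: 0.33 × 0.62 × 0.04 × 0.07 = 0.00057288
Marginal likelihood of the evidence = 0.15934.
P(source A | evidence) = 0.14613 / 0.15934 ≈ 0.917.

0.917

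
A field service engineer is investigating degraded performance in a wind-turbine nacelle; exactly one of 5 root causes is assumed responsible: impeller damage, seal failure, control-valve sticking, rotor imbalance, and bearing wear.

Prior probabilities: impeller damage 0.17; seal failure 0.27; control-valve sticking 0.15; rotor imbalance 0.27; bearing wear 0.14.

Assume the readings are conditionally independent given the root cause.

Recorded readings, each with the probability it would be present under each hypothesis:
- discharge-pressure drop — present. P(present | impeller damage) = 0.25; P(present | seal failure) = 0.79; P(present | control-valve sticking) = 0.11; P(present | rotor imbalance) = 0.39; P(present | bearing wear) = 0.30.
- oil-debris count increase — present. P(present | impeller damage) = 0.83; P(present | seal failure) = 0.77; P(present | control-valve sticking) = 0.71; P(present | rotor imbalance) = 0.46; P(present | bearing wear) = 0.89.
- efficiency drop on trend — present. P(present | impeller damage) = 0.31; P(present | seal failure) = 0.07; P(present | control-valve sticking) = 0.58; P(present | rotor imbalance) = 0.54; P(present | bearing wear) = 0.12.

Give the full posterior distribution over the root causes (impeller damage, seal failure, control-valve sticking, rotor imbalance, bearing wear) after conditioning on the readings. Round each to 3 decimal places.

By Bayes' rule with conditional independence, the unnormalized weight for each hypothesis is prior × ∏ likelihoods:
  impeller damage: 0.17 × 0.25 × 0.83 × 0.31 = 0.010935
  seal failure: 0.27 × 0.79 × 0.77 × 0.07 = 0.011497
  control-valve sticking: 0.15 × 0.11 × 0.71 × 0.58 = 0.0067947
  rotor imbalance: 0.27 × 0.39 × 0.46 × 0.54 = 0.026157
  bearing wear: 0.14 × 0.30 × 0.89 × 0.12 = 0.0044856
The unnormalized weights sum to 0.059869.
P(impeller damage | evidence) = 0.010935 / 0.059869 ≈ 0.183
P(seal failure | evidence) = 0.011497 / 0.059869 ≈ 0.192
P(control-valve sticking | evidence) = 0.0067947 / 0.059869 ≈ 0.113
P(rotor imbalance | evidence) = 0.026157 / 0.059869 ≈ 0.437
P(bearing wear | evidence) = 0.0044856 / 0.059869 ≈ 0.075

0.183, 0.192, 0.113, 0.437, 0.075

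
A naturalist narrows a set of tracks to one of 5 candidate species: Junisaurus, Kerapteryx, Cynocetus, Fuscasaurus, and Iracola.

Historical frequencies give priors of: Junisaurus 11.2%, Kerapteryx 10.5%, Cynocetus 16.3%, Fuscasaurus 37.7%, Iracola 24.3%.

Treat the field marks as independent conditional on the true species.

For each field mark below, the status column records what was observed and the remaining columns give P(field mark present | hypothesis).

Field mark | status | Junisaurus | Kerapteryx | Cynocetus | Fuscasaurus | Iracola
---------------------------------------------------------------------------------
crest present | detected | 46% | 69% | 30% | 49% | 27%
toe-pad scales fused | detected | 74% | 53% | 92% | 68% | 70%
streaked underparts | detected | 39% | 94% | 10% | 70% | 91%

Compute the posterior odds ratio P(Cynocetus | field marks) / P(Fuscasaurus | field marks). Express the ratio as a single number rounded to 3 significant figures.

The normalizing constant cancels in an odds ratio, so compute prior × likelihood for the two hypotheses only:
  Cynocetus: 0.163 × 0.30 × 0.92 × 0.10 = 0.0044988
  Fuscasaurus: 0.377 × 0.49 × 0.68 × 0.70 = 0.087931
Posterior odds = 0.0044988 / 0.087931 ≈ 0.0512.

0.0512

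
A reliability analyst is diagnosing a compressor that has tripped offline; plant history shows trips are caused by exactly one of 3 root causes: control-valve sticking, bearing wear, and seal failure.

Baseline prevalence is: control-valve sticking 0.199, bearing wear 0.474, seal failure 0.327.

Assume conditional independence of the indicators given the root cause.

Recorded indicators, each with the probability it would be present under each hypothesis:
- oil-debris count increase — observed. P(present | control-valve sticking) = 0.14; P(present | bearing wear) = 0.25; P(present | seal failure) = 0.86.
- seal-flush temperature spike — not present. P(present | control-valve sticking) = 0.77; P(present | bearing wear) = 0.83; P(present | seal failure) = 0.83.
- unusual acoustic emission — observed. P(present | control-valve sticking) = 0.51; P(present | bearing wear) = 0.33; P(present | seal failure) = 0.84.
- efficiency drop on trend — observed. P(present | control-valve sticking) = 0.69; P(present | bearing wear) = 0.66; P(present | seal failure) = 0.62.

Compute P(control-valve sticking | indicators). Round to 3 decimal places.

0.071

For each hypothesis, the unnormalized posterior weight is prior × product of the indicator likelihoods (using 1 − P(present | H) for each absent indicator):
  control-valve sticking: 0.199 × 0.14 × (1 − 0.77) × 0.51 × 0.69 = 0.0022549
  bearing wear: 0.474 × 0.25 × (1 − 0.83) × 0.33 × 0.66 = 0.0043876
  seal failure: 0.327 × 0.86 × (1 − 0.83) × 0.84 × 0.62 = 0.024898
The unnormalized weights sum to 0.031541.
P(control-valve sticking | evidence) = 0.0022549 / 0.031541 ≈ 0.071.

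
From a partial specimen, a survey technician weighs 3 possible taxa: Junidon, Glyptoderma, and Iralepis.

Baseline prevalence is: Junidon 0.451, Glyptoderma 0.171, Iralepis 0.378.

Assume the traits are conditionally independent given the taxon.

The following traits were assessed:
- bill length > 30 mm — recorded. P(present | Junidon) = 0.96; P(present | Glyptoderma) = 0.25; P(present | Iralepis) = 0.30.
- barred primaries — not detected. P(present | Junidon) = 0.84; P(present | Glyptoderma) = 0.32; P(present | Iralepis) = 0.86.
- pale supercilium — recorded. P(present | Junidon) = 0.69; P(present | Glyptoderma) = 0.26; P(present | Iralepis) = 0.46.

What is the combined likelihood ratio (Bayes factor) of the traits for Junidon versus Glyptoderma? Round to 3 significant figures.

2.40

Take the product of per-trait likelihoods under each hypothesis (using 1 − P(present | H) for each absent trait), then divide.
  Junidon: 0.96 × (1 − 0.84) × 0.69 = 0.10598
  Glyptoderma: 0.25 × (1 − 0.32) × 0.26 = 0.0442
Bayes factor = 0.10598 / 0.0442 ≈ 2.40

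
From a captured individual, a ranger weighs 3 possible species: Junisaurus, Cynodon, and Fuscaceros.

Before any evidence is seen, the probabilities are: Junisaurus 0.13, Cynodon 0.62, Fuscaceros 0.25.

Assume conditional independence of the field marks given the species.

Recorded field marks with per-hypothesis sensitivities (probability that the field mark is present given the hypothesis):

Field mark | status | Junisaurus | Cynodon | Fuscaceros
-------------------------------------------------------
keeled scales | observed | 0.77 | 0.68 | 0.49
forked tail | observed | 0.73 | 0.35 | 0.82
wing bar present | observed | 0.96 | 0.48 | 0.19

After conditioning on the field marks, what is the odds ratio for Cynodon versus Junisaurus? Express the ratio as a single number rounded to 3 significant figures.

1.01

Posterior odds equal prior odds times the likelihood ratio; only the two competing hypotheses matter.
  Cynodon: 0.62 × 0.68 × 0.35 × 0.48 = 0.070829
  Junisaurus: 0.13 × 0.77 × 0.73 × 0.96 = 0.07015
Odds(Cynodon : Junisaurus) = 0.070829 / 0.07015 ≈ 1.01.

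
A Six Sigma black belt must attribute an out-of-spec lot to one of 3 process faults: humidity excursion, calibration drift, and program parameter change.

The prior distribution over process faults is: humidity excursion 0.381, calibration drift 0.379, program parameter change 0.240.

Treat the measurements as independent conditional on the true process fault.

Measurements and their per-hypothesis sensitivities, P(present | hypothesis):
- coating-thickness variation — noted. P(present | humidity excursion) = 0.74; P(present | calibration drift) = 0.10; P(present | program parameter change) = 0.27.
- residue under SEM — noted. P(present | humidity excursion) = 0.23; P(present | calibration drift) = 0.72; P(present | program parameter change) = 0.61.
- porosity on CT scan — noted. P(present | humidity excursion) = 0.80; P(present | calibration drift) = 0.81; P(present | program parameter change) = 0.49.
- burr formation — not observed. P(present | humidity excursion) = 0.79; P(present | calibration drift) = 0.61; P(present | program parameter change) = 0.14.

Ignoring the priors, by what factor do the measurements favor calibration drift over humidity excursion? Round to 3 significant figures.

0.795

Take the product of per-measurement likelihoods under each hypothesis (using 1 − P(present | H) for each absent measurement), then divide.
  calibration drift: 0.10 × 0.72 × 0.81 × (1 − 0.61) = 0.022745
  humidity excursion: 0.74 × 0.23 × 0.80 × (1 − 0.79) = 0.028594
Bayes factor = 0.022745 / 0.028594 ≈ 0.795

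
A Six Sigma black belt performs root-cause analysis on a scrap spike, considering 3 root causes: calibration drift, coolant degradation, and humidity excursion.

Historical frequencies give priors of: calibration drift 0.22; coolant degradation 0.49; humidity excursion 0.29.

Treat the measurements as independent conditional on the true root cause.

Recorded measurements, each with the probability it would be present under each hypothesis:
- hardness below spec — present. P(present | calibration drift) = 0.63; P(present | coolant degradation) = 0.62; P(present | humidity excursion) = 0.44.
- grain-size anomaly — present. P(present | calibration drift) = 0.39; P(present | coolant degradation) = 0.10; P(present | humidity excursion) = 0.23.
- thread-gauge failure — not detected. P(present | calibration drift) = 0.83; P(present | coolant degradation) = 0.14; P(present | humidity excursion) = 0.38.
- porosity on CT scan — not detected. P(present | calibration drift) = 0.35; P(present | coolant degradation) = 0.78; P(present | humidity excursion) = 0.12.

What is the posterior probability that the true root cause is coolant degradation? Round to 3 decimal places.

By Bayes' rule with conditional independence, the unnormalized weight for each hypothesis is prior × ∏ likelihoods (using 1 − P(present | H) for each absent measurement):
  calibration drift: 0.22 × 0.63 × 0.39 × (1 − 0.83) × (1 − 0.35) = 0.005973
  coolant degradation: 0.49 × 0.62 × 0.10 × (1 − 0.14) × (1 − 0.78) = 0.0057479
  humidity excursion: 0.29 × 0.44 × 0.23 × (1 − 0.38) × (1 − 0.12) = 0.016012
The unnormalized weights sum to 0.027733.
P(coolant degradation | evidence) = 0.0057479 / 0.027733 ≈ 0.207.

0.207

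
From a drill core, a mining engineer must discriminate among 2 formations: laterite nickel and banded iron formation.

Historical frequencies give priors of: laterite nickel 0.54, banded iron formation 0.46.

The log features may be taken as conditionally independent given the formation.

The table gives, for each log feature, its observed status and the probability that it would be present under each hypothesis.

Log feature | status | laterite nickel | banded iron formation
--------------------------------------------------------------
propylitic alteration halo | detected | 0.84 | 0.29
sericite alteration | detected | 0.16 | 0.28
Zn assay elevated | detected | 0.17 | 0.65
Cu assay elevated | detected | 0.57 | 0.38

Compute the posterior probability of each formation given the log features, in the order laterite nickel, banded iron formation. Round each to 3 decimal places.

0.433, 0.567

For each hypothesis, the unnormalized posterior weight is prior × product of the log feature likelihoods:
  laterite nickel: 0.54 × 0.84 × 0.16 × 0.17 × 0.57 = 0.0070326
  banded iron formation: 0.46 × 0.29 × 0.28 × 0.65 × 0.38 = 0.0092259
Marginal likelihood of the evidence = 0.016259.
P(laterite nickel | evidence) = 0.0070326 / 0.016259 ≈ 0.433
P(banded iron formation | evidence) = 0.0092259 / 0.016259 ≈ 0.567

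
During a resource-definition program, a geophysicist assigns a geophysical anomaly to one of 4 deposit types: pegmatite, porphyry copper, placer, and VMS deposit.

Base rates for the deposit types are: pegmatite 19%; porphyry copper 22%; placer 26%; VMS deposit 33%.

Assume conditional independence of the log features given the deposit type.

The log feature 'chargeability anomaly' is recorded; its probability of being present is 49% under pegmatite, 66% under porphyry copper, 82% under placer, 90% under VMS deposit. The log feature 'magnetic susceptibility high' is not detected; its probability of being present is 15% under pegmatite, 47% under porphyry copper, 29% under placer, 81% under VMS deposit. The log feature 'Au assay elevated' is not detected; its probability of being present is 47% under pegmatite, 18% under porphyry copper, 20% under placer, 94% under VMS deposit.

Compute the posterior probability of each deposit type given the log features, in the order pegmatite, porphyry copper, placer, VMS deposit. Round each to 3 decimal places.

By Bayes' rule with conditional independence, the unnormalized weight for each hypothesis is prior × ∏ likelihoods (using 1 − P(present | H) for each absent log feature):
  pegmatite: 0.19 × 0.49 × (1 − 0.15) × (1 − 0.47) = 0.041942
  porphyry copper: 0.22 × 0.66 × (1 − 0.47) × (1 − 0.18) = 0.063104
  placer: 0.26 × 0.82 × (1 − 0.29) × (1 − 0.20) = 0.1211
  VMS deposit: 0.33 × 0.90 × (1 − 0.81) × (1 − 0.94) = 0.0033858
Normalizing constant Z = 0.041942 + 0.063104 + 0.1211 + 0.0033858 = 0.22953.
P(pegmatite | evidence) = 0.041942 / 0.22953 ≈ 0.183
P(porphyry copper | evidence) = 0.063104 / 0.22953 ≈ 0.275
P(placer | evidence) = 0.1211 / 0.22953 ≈ 0.528
P(VMS deposit | evidence) = 0.0033858 / 0.22953 ≈ 0.015

0.183, 0.275, 0.528, 0.015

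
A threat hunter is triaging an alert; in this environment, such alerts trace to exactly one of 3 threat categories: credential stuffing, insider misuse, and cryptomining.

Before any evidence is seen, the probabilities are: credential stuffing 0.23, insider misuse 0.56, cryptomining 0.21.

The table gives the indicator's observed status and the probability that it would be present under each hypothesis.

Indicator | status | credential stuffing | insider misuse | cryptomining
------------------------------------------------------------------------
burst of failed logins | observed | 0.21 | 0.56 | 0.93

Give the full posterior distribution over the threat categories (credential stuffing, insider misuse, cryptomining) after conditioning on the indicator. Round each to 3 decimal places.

0.087, 0.563, 0.351

By Bayes' rule, the unnormalized weight for each hypothesis is prior × likelihood:
  credential stuffing: 0.23 × 0.21 = 0.0483
  insider misuse: 0.56 × 0.56 = 0.3136
  cryptomining: 0.21 × 0.93 = 0.1953
Normalizing constant Z = 0.0483 + 0.3136 + 0.1953 = 0.5572.
P(credential stuffing | evidence) = 0.0483 / 0.5572 ≈ 0.087
P(insider misuse | evidence) = 0.3136 / 0.5572 ≈ 0.563
P(cryptomining | evidence) = 0.1953 / 0.5572 ≈ 0.351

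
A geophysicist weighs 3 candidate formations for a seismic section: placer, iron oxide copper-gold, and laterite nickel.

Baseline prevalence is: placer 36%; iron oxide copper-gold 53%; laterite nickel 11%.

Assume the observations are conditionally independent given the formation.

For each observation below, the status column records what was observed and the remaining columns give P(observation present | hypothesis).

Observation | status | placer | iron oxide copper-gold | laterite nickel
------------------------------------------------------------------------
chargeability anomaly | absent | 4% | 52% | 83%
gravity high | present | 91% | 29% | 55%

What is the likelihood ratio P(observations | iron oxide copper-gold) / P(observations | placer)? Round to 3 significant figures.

The Bayes factor is the ratio of the joint likelihoods of the evidence pattern under the two hypotheses (using 1 − P(present | H) for each absent observation).
  iron oxide copper-gold: (1 − 0.52) × 0.29 = 0.1392
  placer: (1 − 0.04) × 0.91 = 0.8736
Bayes factor = 0.1392 / 0.8736 ≈ 0.159

0.159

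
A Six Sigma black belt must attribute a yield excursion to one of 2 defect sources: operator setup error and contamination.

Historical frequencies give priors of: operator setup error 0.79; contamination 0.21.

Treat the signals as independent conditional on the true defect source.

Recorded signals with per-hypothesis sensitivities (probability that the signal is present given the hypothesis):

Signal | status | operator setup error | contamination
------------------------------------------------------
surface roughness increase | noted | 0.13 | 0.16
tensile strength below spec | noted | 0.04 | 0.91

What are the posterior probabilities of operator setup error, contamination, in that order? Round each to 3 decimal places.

By Bayes' rule with conditional independence, the unnormalized weight for each hypothesis is prior × ∏ likelihoods:
  operator setup error: 0.79 × 0.13 × 0.04 = 0.004108
  contamination: 0.21 × 0.16 × 0.91 = 0.030576
Normalizing constant Z = 0.004108 + 0.030576 = 0.034684.
P(operator setup error | evidence) = 0.004108 / 0.034684 ≈ 0.118
P(contamination | evidence) = 0.030576 / 0.034684 ≈ 0.882

0.118, 0.882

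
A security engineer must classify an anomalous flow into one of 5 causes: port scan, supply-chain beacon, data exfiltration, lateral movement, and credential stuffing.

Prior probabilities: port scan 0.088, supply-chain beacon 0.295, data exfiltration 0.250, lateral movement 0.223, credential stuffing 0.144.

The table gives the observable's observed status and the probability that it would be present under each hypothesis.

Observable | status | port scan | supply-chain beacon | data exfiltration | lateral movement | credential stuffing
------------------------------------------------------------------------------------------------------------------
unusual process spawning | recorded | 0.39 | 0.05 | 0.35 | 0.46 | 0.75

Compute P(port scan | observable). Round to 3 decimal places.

Multiply each prior by the likelihood of the observable:
  port scan: 0.088 × 0.39 = 0.03432
  supply-chain beacon: 0.295 × 0.05 = 0.01475
  data exfiltration: 0.250 × 0.35 = 0.0875
  lateral movement: 0.223 × 0.46 = 0.10258
  credential stuffing: 0.144 × 0.75 = 0.108
Marginal likelihood of the evidence = 0.34715.
P(port scan | evidence) = 0.03432 / 0.34715 ≈ 0.099.

0.099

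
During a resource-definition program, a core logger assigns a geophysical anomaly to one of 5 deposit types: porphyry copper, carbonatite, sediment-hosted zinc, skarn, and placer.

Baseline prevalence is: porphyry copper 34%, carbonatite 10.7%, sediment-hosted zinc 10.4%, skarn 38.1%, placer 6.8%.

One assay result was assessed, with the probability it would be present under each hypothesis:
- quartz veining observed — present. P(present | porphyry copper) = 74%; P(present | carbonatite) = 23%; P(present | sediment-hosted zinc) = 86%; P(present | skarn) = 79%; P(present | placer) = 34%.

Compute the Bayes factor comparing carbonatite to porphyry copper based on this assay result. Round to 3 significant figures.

Likelihood of this assay result under each hypothesis:
  carbonatite: 0.23
  porphyry copper: 0.74
Bayes factor = 0.23 / 0.74 ≈ 0.311

0.311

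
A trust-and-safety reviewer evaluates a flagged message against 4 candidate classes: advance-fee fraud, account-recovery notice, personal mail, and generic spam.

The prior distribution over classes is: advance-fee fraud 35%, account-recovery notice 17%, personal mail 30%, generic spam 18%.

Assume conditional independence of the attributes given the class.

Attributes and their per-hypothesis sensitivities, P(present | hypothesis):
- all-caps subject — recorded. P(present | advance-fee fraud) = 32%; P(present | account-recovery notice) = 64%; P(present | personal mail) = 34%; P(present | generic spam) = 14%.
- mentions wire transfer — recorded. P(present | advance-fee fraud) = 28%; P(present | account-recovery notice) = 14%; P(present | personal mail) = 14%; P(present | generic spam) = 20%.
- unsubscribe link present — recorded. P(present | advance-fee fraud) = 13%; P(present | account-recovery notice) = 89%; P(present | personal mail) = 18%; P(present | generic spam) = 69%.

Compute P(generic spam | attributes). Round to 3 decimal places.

0.147

Multiply each prior by the joint likelihood of the attribute pattern:
  advance-fee fraud: 0.35 × 0.32 × 0.28 × 0.13 = 0.0040768
  account-recovery notice: 0.17 × 0.64 × 0.14 × 0.89 = 0.013556
  personal mail: 0.30 × 0.34 × 0.14 × 0.18 = 0.0025704
  generic spam: 0.18 × 0.14 × 0.20 × 0.69 = 0.0034776
Normalizing constant Z = 0.0040768 + 0.013556 + 0.0025704 + 0.0034776 = 0.023681.
P(generic spam | evidence) = 0.0034776 / 0.023681 ≈ 0.147.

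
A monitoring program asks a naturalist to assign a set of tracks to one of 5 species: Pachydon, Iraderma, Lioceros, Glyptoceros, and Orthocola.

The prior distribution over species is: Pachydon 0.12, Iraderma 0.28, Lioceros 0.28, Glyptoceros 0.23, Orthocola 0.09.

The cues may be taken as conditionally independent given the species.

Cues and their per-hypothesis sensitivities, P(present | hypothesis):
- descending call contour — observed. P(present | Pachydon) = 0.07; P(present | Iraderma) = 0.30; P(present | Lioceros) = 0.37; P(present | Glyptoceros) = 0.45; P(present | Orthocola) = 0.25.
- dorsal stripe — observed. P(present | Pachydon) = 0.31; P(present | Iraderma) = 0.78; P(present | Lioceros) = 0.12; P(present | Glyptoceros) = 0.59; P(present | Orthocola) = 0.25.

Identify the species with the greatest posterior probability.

Iraderma

By Bayes' rule with conditional independence, the unnormalized weight for each hypothesis is prior × ∏ likelihoods:
  Pachydon: 0.12 × 0.07 × 0.31 = 0.002604
  Iraderma: 0.28 × 0.30 × 0.78 = 0.06552
  Lioceros: 0.28 × 0.37 × 0.12 = 0.012432
  Glyptoceros: 0.23 × 0.45 × 0.59 = 0.061065
  Orthocola: 0.09 × 0.25 × 0.25 = 0.005625
The unnormalized weights sum to 0.14725.
P(Pachydon | evidence) ≈ 0.002604 / 0.14725 ≈ 0.018
P(Iraderma | evidence) ≈ 0.06552 / 0.14725 ≈ 0.445
P(Lioceros | evidence) ≈ 0.012432 / 0.14725 ≈ 0.084
P(Glyptoceros | evidence) ≈ 0.061065 / 0.14725 ≈ 0.415
P(Orthocola | evidence) ≈ 0.005625 / 0.14725 ≈ 0.038
The largest is 0.445, so Iraderma is most probable.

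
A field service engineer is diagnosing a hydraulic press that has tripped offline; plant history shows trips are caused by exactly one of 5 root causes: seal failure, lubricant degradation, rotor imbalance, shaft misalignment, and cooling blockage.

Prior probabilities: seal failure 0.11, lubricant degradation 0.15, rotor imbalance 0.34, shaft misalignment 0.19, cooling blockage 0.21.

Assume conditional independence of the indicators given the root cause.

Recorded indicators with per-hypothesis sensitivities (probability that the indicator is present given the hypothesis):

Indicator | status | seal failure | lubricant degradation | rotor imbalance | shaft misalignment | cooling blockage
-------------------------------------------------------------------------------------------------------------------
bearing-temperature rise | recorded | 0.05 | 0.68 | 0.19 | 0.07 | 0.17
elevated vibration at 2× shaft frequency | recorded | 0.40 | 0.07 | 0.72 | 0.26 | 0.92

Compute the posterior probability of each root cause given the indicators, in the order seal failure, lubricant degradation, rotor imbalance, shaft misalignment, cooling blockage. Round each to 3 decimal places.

For each hypothesis, the unnormalized posterior weight is prior × product of the indicator likelihoods:
  seal failure: 0.11 × 0.05 × 0.40 = 0.0022
  lubricant degradation: 0.15 × 0.68 × 0.07 = 0.00714
  rotor imbalance: 0.34 × 0.19 × 0.72 = 0.046512
  shaft misalignment: 0.19 × 0.07 × 0.26 = 0.003458
  cooling blockage: 0.21 × 0.17 × 0.92 = 0.032844
Normalizing constant Z = 0.0022 + 0.00714 + 0.046512 + 0.003458 + 0.032844 = 0.092154.
P(seal failure | evidence) = 0.0022 / 0.092154 ≈ 0.024
P(lubricant degradation | evidence) = 0.00714 / 0.092154 ≈ 0.077
P(rotor imbalance | evidence) = 0.046512 / 0.092154 ≈ 0.505
P(shaft misalignment | evidence) = 0.003458 / 0.092154 ≈ 0.038
P(cooling blockage | evidence) = 0.032844 / 0.092154 ≈ 0.356

0.024, 0.077, 0.505, 0.038, 0.356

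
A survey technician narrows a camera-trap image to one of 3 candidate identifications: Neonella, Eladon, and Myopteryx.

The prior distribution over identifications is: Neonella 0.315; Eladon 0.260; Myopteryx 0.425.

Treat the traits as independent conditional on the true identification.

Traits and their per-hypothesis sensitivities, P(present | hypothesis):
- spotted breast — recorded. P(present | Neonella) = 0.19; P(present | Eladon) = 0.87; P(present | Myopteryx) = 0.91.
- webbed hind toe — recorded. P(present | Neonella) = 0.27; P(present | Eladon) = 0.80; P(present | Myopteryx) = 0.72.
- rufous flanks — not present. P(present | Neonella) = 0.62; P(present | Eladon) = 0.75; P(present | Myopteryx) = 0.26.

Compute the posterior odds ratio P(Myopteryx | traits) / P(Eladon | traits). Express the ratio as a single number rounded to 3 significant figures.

The normalizing constant cancels in an odds ratio, so compute prior × likelihood for the two hypotheses only (using 1 − P(present | H) for each absent trait):
  Myopteryx: 0.425 × 0.91 × 0.72 × (1 − 0.26) = 0.20606
  Eladon: 0.260 × 0.87 × 0.80 × (1 − 0.75) = 0.04524
Odds(Myopteryx : Eladon) = 0.20606 / 0.04524 ≈ 4.55.

4.55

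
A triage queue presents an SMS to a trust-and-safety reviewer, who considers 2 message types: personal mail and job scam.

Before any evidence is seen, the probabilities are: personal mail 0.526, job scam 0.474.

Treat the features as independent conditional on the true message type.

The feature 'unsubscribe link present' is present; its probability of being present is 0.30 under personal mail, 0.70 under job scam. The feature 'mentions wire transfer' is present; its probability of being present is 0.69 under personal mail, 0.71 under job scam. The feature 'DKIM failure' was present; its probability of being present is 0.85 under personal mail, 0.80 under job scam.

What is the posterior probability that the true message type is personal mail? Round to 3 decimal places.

0.329

By Bayes' rule with conditional independence, the unnormalized weight for each hypothesis is prior × ∏ likelihoods:
  personal mail: 0.526 × 0.30 × 0.69 × 0.85 = 0.09255
  job scam: 0.474 × 0.70 × 0.71 × 0.80 = 0.18846
Normalizing constant Z = 0.09255 + 0.18846 = 0.28101.
P(personal mail | evidence) = 0.09255 / 0.28101 ≈ 0.329.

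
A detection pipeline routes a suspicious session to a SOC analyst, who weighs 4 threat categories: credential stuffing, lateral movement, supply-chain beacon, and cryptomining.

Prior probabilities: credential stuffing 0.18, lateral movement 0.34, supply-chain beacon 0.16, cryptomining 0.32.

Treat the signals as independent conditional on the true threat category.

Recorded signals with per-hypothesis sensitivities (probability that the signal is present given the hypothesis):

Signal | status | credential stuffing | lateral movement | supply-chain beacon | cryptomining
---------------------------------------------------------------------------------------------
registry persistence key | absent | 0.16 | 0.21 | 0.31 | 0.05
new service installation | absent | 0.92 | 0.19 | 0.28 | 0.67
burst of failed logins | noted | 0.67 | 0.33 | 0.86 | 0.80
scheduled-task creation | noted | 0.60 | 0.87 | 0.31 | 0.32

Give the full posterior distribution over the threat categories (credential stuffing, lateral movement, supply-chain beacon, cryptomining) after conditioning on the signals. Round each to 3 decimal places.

0.043, 0.547, 0.186, 0.225

For each hypothesis, the unnormalized posterior weight is prior × product of the signal likelihoods (using 1 − P(present | H) for each absent signal):
  credential stuffing: 0.18 × (1 − 0.16) × (1 − 0.92) × 0.67 × 0.60 = 0.0048626
  lateral movement: 0.34 × (1 − 0.21) × (1 − 0.19) × 0.33 × 0.87 = 0.062463
  supply-chain beacon: 0.16 × (1 − 0.31) × (1 − 0.28) × 0.86 × 0.31 = 0.021192
  cryptomining: 0.32 × (1 − 0.05) × (1 − 0.67) × 0.80 × 0.32 = 0.025682
The unnormalized weights sum to 0.1142.
P(credential stuffing | evidence) = 0.0048626 / 0.1142 ≈ 0.043
P(lateral movement | evidence) = 0.062463 / 0.1142 ≈ 0.547
P(supply-chain beacon | evidence) = 0.021192 / 0.1142 ≈ 0.186
P(cryptomining | evidence) = 0.025682 / 0.1142 ≈ 0.225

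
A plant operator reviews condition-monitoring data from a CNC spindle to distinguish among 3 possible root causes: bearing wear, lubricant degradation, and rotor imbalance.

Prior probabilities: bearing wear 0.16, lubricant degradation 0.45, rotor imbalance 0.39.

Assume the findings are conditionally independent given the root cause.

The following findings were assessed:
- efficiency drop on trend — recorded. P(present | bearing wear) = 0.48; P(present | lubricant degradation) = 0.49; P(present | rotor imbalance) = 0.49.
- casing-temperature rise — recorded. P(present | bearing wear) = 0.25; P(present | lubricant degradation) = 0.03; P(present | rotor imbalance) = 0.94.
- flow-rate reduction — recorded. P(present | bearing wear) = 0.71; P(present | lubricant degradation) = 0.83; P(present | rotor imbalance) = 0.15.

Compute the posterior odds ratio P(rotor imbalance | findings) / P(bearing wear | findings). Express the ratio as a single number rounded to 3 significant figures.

Posterior odds equal prior odds times the likelihood ratio; only the two competing hypotheses matter.
  rotor imbalance: 0.39 × 0.49 × 0.94 × 0.15 = 0.026945
  bearing wear: 0.16 × 0.48 × 0.25 × 0.71 = 0.013632
Odds(rotor imbalance : bearing wear) = 0.026945 / 0.013632 ≈ 1.98.

1.98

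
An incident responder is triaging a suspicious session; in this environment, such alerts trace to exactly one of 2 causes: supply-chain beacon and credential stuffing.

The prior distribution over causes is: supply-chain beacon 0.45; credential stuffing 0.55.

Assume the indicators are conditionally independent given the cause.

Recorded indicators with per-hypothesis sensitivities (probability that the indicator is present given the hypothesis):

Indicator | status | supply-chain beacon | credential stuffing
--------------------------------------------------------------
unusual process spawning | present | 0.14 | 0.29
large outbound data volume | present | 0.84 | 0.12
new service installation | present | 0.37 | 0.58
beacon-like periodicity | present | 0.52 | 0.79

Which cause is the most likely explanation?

supply-chain beacon

By Bayes' rule with conditional independence, the unnormalized weight for each hypothesis is prior × ∏ likelihoods:
  supply-chain beacon: 0.45 × 0.14 × 0.84 × 0.37 × 0.52 = 0.010182
  credential stuffing: 0.55 × 0.29 × 0.12 × 0.58 × 0.79 = 0.0087699
Marginal likelihood of the evidence = 0.018952.
P(supply-chain beacon | evidence) ≈ 0.010182 / 0.018952 ≈ 0.537
P(credential stuffing | evidence) ≈ 0.0087699 / 0.018952 ≈ 0.463
The largest is 0.537, so supply-chain beacon is most probable.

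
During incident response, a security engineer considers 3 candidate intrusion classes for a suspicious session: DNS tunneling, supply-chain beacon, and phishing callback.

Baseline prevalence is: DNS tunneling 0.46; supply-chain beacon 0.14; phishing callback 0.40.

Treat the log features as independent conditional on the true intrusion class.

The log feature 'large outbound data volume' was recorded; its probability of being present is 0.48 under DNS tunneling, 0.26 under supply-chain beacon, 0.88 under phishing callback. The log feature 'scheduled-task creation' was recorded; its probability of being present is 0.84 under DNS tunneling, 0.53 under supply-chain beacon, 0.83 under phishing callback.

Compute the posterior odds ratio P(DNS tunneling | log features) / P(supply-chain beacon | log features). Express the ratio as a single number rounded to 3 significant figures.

9.61

The normalizing constant cancels in an odds ratio, so compute prior × likelihood for the two hypotheses only:
  DNS tunneling: 0.46 × 0.48 × 0.84 = 0.18547
  supply-chain beacon: 0.14 × 0.26 × 0.53 = 0.019292
Odds(DNS tunneling : supply-chain beacon) = 0.18547 / 0.019292 ≈ 9.61.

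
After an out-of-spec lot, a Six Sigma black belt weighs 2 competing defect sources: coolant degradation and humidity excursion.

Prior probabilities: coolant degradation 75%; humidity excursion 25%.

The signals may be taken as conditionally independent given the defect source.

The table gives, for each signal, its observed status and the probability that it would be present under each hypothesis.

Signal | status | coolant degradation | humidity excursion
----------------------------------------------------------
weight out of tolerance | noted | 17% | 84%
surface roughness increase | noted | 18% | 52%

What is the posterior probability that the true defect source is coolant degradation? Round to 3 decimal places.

By Bayes' rule with conditional independence, the unnormalized weight for each hypothesis is prior × ∏ likelihoods:
  coolant degradation: 0.75 × 0.17 × 0.18 = 0.02295
  humidity excursion: 0.25 × 0.84 × 0.52 = 0.1092
The unnormalized weights sum to 0.13215.
P(coolant degradation | evidence) = 0.02295 / 0.13215 ≈ 0.174.

0.174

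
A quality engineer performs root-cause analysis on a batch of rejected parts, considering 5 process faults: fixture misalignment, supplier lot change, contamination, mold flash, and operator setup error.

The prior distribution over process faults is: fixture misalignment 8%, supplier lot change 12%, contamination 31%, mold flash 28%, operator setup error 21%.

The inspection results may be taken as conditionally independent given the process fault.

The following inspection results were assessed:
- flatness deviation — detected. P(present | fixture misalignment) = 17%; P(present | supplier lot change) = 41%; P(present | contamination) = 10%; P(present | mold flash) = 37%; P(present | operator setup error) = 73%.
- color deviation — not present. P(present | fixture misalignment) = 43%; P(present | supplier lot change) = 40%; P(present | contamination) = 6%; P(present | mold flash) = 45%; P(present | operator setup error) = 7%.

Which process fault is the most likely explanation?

operator setup error

For each hypothesis, the unnormalized posterior weight is prior × product of the inspection result likelihoods (using 1 − P(present | H) for each absent inspection result):
  fixture misalignment: 0.08 × 0.17 × (1 − 0.43) = 0.007752
  supplier lot change: 0.12 × 0.41 × (1 − 0.40) = 0.02952
  contamination: 0.31 × 0.10 × (1 − 0.06) = 0.02914
  mold flash: 0.28 × 0.37 × (1 − 0.45) = 0.05698
  operator setup error: 0.21 × 0.73 × (1 − 0.07) = 0.14257
Normalizing constant Z = 0.007752 + 0.02952 + 0.02914 + 0.05698 + 0.14257 = 0.26596.
P(fixture misalignment | evidence) ≈ 0.007752 / 0.26596 ≈ 0.029
P(supplier lot change | evidence) ≈ 0.02952 / 0.26596 ≈ 0.111
P(contamination | evidence) ≈ 0.02914 / 0.26596 ≈ 0.110
P(mold flash | evidence) ≈ 0.05698 / 0.26596 ≈ 0.214
P(operator setup error | evidence) ≈ 0.14257 / 0.26596 ≈ 0.536
The largest is 0.536, so operator setup error is most probable.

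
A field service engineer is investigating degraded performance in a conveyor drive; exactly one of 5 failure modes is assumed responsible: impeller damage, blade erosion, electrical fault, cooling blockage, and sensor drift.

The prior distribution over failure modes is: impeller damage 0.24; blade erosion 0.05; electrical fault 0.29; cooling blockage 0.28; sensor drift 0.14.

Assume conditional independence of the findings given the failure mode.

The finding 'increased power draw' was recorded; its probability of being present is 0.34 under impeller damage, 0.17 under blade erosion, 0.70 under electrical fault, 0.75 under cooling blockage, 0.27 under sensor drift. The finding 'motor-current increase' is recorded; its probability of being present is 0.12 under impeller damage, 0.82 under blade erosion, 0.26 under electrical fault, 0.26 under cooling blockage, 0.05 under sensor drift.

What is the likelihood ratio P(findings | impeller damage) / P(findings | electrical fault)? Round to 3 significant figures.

0.224

The Bayes factor is the ratio of the joint likelihoods of the evidence pattern under the two hypotheses.
  impeller damage: 0.34 × 0.12 = 0.0408
  electrical fault: 0.70 × 0.26 = 0.182
Bayes factor = 0.0408 / 0.182 ≈ 0.224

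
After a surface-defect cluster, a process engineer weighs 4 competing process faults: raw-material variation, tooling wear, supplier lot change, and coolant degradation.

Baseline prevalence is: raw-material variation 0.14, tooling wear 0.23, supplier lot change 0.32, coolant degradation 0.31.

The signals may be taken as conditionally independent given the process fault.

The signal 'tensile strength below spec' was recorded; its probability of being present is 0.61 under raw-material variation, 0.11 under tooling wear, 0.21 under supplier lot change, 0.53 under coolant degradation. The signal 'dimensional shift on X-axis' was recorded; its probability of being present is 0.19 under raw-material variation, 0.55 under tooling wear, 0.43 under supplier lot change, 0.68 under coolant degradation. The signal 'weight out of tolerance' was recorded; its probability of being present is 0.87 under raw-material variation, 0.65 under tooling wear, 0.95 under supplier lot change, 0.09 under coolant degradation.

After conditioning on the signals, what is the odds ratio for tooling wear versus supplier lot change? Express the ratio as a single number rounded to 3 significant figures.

0.329

Unnormalized posterior weight (prior times the signal likelihoods) for each of the two hypotheses:
  tooling wear: 0.23 × 0.11 × 0.55 × 0.65 = 0.0090448
  supplier lot change: 0.32 × 0.21 × 0.43 × 0.95 = 0.027451
Odds(tooling wear : supplier lot change) = 0.0090448 / 0.027451 ≈ 0.329.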